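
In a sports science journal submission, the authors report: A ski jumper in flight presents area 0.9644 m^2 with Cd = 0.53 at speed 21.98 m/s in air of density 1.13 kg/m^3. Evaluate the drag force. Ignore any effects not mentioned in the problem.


Fd = 0.5 * Cd * rho * A * v^2
Fd = 0.5 * 0.53 * 1.13 * 0.9644 * 21.98^2
v^2 = 483.1204
Fd = 0.5 * 0.53 * 1.13 * 0.9644 * 483.1204 = 139.5201 N

139.5201 N


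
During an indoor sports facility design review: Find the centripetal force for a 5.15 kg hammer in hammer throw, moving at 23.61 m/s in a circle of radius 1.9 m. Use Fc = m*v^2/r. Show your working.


Fc = m * v^2 / r
v^2 = 23.61^2 = 557.4321
Fc = 5.15 * 557.4321 / 1.9
Fc = 2870.7753 / 1.9 = 1510.9344 N

1510.9344 N


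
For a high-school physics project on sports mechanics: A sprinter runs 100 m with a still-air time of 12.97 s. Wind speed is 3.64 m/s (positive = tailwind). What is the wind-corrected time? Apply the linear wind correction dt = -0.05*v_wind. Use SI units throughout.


dt = -0.05 * v_wind = -0.05 * 3.64 = -0.182 s
t_corrected = t_still + dt = 12.97 + (-0.182)
t_corrected = 12.788 s

12.788 s


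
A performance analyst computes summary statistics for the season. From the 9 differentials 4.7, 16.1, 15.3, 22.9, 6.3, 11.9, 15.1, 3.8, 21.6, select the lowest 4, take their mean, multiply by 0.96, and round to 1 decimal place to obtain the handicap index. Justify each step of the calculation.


All differentials: 4.7, 16.1, 15.3, 22.9, 6.3, 11.9, 15.1, 3.8, 21.6
Sorted: 3.8, 4.7, 6.3, 11.9, 15.1, 15.3, 16.1, 21.6, 22.9
Best 4: 3.8, 4.7, 6.3, 11.9
Average of best = 26.7 / 4 = 6.675
Raw index = 6.675 * 0.96 = 6.408
Handicap index = round(6.408, 1) = 6.4

6.4


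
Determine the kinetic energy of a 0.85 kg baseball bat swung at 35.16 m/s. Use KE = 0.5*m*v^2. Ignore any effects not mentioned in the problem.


KE = 0.5 * m * v^2
KE = 0.5 * 0.85 * 35.16^2
KE = 0.5 * 0.85 * 1236.2256 = 525.3959 J

525.3959 J


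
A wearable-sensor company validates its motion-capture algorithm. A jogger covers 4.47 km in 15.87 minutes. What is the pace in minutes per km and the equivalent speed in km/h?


Pace = time / distance = 15.87 min / 4.47 km = 3.5503 min/km
Speed = distance / time_in_hours = 4.47 / 0.2645 hr
Speed = 16.8998 km/h

3.5503 min/km, 16.8998 km/h


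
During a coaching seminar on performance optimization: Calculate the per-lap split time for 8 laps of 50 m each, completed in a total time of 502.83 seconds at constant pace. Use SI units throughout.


Split time = total_time / n_laps = 502.83 / 8
Split time = 62.8537 s per lap

62.8537 s


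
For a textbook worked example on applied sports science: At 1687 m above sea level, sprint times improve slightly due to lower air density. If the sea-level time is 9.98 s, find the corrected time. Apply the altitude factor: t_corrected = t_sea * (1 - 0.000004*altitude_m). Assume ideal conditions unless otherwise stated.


Correction factor = 1 - 0.000004 * 1687 = 0.993252
t_corrected = t_sea * factor = 9.98 * 0.993252
t_corrected = 9.9127 s

9.9127 s


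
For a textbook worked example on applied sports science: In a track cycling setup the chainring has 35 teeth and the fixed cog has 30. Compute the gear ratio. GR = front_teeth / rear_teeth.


GR = front_teeth / rear_teeth
GR = 35 / 30
GR = 1.1667

1.1667


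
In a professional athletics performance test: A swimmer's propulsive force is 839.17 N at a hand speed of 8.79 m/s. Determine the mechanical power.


P = F * v
P = 839.17 * 8.79
P = 7376.3043 W

7376.3043 W


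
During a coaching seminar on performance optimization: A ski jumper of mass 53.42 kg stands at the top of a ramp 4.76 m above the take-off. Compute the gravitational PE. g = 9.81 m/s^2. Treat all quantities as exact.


PE = m * g * h
PE = 53.42 * 9.81 * 4.76
PE = 524.0502 * 4.76 = 2494.479 J

2494.479 J


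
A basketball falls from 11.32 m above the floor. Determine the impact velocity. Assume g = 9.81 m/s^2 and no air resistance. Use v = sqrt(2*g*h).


v = sqrt(2 * g * h)
v = sqrt(2 * 9.81 * 11.32)
v = sqrt(222.0984) = 14.903 m/s

14.903 m/s


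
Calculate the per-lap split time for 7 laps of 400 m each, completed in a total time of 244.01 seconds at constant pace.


Split time = total_time / n_laps = 244.01 / 7
Split time = 34.8586 s per lap

34.8586 s


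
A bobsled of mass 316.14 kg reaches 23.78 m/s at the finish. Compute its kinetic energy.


KE = 0.5 * m * v^2
KE = 0.5 * 316.14 * 23.78^2
KE = 0.5 * 316.14 * 565.4884 = 89386.7514 J

89386.7514 J


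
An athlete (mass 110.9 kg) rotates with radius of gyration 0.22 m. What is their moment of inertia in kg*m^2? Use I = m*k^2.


I = m * k^2
I = 110.9 * 0.22^2
I = 110.9 * 0.0484 = 5.3676 kg*m^2

5.3676 kg*m^2


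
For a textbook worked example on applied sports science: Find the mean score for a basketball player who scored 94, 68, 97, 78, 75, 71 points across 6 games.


Average = sum / n
Sum = 483
Average = 483 / 6 = 80.5

80.5


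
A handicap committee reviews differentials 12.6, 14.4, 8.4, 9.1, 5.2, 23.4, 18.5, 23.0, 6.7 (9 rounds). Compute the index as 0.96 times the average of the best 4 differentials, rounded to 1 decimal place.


All differentials: 12.6, 14.4, 8.4, 9.1, 5.2, 23.4, 18.5, 23.0, 6.7
Sorted: 5.2, 6.7, 8.4, 9.1, 12.6, 14.4, 18.5, 23.0, 23.4
Best 4: 5.2, 6.7, 8.4, 9.1
Average of best = 29.4 / 4 = 7.35
Raw index = 7.35 * 0.96 = 7.056
Handicap index = round(7.056, 1) = 7.1

7.1


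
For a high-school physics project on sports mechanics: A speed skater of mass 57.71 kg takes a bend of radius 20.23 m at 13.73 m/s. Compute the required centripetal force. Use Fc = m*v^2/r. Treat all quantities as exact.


Fc = m * v^2 / r
v^2 = 13.73^2 = 188.5129
Fc = 57.71 * 188.5129 / 20.23
Fc = 10879.0795 / 20.23 = 537.7696 N

537.7696 N


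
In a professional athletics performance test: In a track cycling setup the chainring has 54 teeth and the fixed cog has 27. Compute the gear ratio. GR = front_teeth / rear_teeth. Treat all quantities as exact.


GR = front_teeth / rear_teeth
GR = 54 / 27
GR = 2

2


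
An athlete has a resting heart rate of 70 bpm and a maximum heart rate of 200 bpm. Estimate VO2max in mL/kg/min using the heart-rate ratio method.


VO2max = 15.3 * HRmax / HRrest
VO2max = 15.3 * 200 / 70
VO2max = 3060 / 70 = 43.7143 mL/kg/min

43.7143 mL/kg/min


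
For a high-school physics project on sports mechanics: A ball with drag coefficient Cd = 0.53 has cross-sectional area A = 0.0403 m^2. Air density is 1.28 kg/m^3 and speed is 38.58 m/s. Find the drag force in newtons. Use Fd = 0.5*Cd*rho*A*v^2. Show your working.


Fd = 0.5 * Cd * rho * A * v^2
Fd = 0.5 * 0.53 * 1.28 * 0.0403 * 38.58^2
v^2 = 1488.4164
Fd = 0.5 * 0.53 * 1.28 * 0.0403 * 1488.4164 = 20.3463 N

20.3463 N


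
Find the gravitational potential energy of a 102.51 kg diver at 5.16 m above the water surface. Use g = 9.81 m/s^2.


PE = m * g * h
PE = 102.51 * 9.81 * 5.16
PE = 1005.6231 * 5.16 = 5189.0152 J

5189.0152 J


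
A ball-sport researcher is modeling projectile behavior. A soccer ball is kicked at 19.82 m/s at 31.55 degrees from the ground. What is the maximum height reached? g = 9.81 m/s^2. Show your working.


H = (v*sin(theta))^2 / (2*g)
vy = v*sin(theta) = 19.82 * sin(31.55 deg) = 10.3707 m/s
H = vy^2 / (2*g) = 107.5507 / (2*9.81)
H = 107.5507 / 19.62 = 5.4817 m

5.4817 m


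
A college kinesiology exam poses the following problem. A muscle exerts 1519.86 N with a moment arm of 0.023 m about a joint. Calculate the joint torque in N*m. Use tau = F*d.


tau = F * d
tau = 1519.86 * 0.023
tau = 34.9568 N*m

34.9568 N*m


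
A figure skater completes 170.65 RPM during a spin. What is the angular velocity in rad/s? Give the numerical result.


omega = RPM * 2 * pi / 60
omega = 170.65 * 2 * 3.14159 / 60
omega = 1072.2256 / 60 = 17.8704 rad/s

17.8704 rad/s


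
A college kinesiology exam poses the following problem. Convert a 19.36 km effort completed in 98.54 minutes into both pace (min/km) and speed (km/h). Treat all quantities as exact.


Pace = time / distance = 98.54 min / 19.36 km = 5.0899 min/km
Speed = distance / time_in_hours = 19.36 / 1.6423 hr
Speed = 11.7881 km/h

5.0899 min/km, 11.7881 km/h


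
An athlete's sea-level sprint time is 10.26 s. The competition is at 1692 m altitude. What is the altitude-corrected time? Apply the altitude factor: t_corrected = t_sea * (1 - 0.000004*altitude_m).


Correction factor = 1 - 0.000004 * 1692 = 0.993232
t_corrected = t_sea * factor = 10.26 * 0.993232
t_corrected = 10.1906 s

10.1906 s


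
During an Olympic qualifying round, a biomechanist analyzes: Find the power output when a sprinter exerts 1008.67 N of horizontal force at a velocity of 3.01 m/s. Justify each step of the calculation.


P = F * v
P = 1008.67 * 3.01
P = 3036.0967 W

3036.0967 W


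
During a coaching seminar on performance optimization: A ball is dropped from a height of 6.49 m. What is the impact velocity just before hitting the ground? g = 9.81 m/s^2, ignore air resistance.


v = sqrt(2 * g * h)
v = sqrt(2 * 9.81 * 6.49)
v = sqrt(127.3338) = 11.2842 m/s

11.2842 m/s


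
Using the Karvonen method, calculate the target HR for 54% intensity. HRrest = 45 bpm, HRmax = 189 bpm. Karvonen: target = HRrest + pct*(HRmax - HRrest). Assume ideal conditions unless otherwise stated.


Target = HRrest + pct*(HRmax - HRrest)
Heart rate reserve = HRmax - HRrest = 189 - 45 = 144 bpm
Fraction = 54% = 0.54
Target = 45 + 0.54 * 144
Target = 45 + 77.76 = 122.76 bpm

122.76 bpm


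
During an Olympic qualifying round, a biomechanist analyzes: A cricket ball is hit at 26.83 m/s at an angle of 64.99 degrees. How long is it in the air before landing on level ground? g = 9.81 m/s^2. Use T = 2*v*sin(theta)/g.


T = 2*v*sin(theta)/g
sin(theta) = sin(64.99 deg) = 0.9062
T = 2*26.83*0.9062 / 9.81
T = 48.6285 / 9.81 = 4.957 s

4.957 s


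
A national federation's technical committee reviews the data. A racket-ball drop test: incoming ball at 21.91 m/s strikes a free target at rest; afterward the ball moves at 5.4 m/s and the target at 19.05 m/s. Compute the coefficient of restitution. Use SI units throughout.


e = (v2_after - v1_after) / (v1_before - v2_before)
Numerator = 19.05 - 5.4 = 13.65
Denominator = 21.91 - 0 = 21.91
e = 13.65 / 21.91 = 0.623

0.623


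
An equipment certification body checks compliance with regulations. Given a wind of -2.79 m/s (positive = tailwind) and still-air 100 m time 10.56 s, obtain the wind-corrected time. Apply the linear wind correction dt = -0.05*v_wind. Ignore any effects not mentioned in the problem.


dt = -0.05 * v_wind = -0.05 * -2.79 = 0.1395 s
t_corrected = t_still + dt = 10.56 + (0.1395)
t_corrected = 10.6995 s

10.6995 s


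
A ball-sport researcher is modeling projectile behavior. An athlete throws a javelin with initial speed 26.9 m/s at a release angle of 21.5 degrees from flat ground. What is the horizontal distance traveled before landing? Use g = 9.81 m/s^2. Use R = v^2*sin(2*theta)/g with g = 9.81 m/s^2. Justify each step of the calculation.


R = v^2 * sin(2*theta) / g
Convert angle to radians: theta = 21.5 deg = 0.3752 rad
sin(2*theta) = sin(0.7505) = 0.682
R = 26.9^2 * 0.682 / 9.81
R = 723.61 * 0.682 / 9.81 = 50.3059 m

50.3059 m


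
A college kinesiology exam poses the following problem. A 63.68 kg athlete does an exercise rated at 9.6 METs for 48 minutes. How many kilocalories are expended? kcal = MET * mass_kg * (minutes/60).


kcal = MET * mass * time_hr
Convert time: 48 min = 0.8 hr
kcal = 9.6 * 63.68 * 0.8
kcal = 489.0624 kcal

489.0624 kcal


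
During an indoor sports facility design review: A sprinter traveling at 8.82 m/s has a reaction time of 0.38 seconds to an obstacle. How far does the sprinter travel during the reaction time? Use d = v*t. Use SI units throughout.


d = v * t
d = 8.82 * 0.38
d = 3.3516 m

3.3516 m


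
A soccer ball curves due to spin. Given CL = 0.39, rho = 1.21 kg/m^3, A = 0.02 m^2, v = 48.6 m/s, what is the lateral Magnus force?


FM = 0.5 * CL * rho * A * v^2
FM = 0.5 * 0.39 * 1.21 * 0.02 * 48.6^2
v^2 = 2361.96
FM = 0.5 * 0.39 * 1.21 * 0.02 * 2361.96 = 11.1461 N

11.1461 N


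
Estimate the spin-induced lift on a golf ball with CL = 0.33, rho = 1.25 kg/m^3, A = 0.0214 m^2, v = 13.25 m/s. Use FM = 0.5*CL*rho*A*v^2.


FM = 0.5 * CL * rho * A * v^2
FM = 0.5 * 0.33 * 1.25 * 0.0214 * 13.25^2
v^2 = 175.5625
FM = 0.5 * 0.33 * 1.25 * 0.0214 * 175.5625 = 0.7749 N

0.7749 N


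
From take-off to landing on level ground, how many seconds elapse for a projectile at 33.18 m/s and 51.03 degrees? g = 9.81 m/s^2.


T = 2*v*sin(theta)/g
sin(theta) = sin(51.03 deg) = 0.7775
T = 2*33.18*0.7775 / 9.81
T = 51.5933 / 9.81 = 5.2593 s

5.2593 s


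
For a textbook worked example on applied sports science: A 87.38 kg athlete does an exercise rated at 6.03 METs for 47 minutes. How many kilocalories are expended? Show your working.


kcal = MET * mass * time_hr
Convert time: 47 min = 0.7833 hr
kcal = 6.03 * 87.38 * 0.7833
kcal = 412.7394 kcal

412.7394 kcal


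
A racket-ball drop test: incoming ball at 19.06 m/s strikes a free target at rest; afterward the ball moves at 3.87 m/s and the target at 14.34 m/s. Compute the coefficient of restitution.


e = (v2_after - v1_after) / (v1_before - v2_before)
Numerator = 14.34 - 3.87 = 10.47
Denominator = 19.06 - 0 = 19.06
e = 10.47 / 19.06 = 0.5493

0.5493


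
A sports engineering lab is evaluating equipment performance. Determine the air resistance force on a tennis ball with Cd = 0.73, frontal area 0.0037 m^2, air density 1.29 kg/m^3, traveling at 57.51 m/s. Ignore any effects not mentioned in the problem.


Fd = 0.5 * Cd * rho * A * v^2
Fd = 0.5 * 0.73 * 1.29 * 0.0037 * 57.51^2
v^2 = 3307.4001
Fd = 0.5 * 0.73 * 1.29 * 0.0037 * 3307.4001 = 5.762 N

5.762 N


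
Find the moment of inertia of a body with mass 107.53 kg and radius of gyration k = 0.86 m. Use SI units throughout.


I = m * k^2
I = 107.53 * 0.86^2
I = 107.53 * 0.7396 = 79.5292 kg*m^2

79.5292 kg*m^2


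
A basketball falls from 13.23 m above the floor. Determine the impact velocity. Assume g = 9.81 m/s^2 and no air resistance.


v = sqrt(2 * g * h)
v = sqrt(2 * 9.81 * 13.23)
v = sqrt(259.5726) = 16.1113 m/s

16.1113 m/s


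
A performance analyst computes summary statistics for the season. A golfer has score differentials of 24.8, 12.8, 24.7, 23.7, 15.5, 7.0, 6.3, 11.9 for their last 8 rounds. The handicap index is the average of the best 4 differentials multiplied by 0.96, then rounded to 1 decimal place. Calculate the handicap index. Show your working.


All differentials: 24.8, 12.8, 24.7, 23.7, 15.5, 7.0, 6.3, 11.9
Sorted: 6.3, 7.0, 11.9, 12.8, 15.5, 23.7, 24.7, 24.8
Best 4: 6.3, 7.0, 11.9, 12.8
Average of best = 38 / 4 = 9.5
Raw index = 9.5 * 0.96 = 9.12
Handicap index = round(9.12, 1) = 9.1

9.1


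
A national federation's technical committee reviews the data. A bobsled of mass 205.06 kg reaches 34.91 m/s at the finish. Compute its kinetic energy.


KE = 0.5 * m * v^2
KE = 0.5 * 205.06 * 34.91^2
KE = 0.5 * 205.06 * 1218.7081 = 124954.1415 J

124954.1415 J


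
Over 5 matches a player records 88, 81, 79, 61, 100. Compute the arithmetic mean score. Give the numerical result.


Average = sum / n
Sum = 409
Average = 409 / 5 = 81.8

81.8


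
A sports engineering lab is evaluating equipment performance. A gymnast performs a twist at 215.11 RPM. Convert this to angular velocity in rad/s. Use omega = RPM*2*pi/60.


omega = RPM * 2 * pi / 60
omega = 215.11 * 2 * 3.14159 / 60
omega = 1351.576 / 60 = 22.5263 rad/s

22.5263 rad/s


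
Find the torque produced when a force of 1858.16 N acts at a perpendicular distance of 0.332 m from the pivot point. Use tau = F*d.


tau = F * d
tau = 1858.16 * 0.332
tau = 616.9091 N*m

616.9091 N*m


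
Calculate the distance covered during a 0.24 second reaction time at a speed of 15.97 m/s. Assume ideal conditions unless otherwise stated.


d = v * t
d = 15.97 * 0.24
d = 3.8328 m

3.8328 m


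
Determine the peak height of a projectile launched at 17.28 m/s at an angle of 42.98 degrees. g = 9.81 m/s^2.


H = (v*sin(theta))^2 / (2*g)
vy = v*sin(theta) = 17.28 * sin(42.98 deg) = 11.7805 m/s
H = vy^2 / (2*g) = 138.7806 / (2*9.81)
H = 138.7806 / 19.62 = 7.0734 m

7.0734 m


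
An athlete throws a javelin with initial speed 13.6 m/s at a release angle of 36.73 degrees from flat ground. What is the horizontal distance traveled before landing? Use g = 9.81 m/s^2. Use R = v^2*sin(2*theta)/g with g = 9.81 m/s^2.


R = v^2 * sin(2*theta) / g
Convert angle to radians: theta = 36.73 deg = 0.6411 rad
sin(2*theta) = sin(1.2821) = 0.9586
R = 13.6^2 * 0.9586 / 9.81
R = 184.96 * 0.9586 / 9.81 = 18.0741 m

18.0741 m


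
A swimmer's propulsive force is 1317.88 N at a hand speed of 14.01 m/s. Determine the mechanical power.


P = F * v
P = 1317.88 * 14.01
P = 18463.4988 W

18463.4988 W


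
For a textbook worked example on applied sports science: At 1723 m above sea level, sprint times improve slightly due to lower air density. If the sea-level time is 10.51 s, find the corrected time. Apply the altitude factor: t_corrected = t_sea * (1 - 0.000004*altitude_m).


Correction factor = 1 - 0.000004 * 1723 = 0.993108
t_corrected = t_sea * factor = 10.51 * 0.993108
t_corrected = 10.4376 s

10.4376 s


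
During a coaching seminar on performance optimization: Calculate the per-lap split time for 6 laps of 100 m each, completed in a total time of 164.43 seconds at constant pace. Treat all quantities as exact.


Split time = total_time / n_laps = 164.43 / 6
Split time = 27.405 s per lap

27.405 s


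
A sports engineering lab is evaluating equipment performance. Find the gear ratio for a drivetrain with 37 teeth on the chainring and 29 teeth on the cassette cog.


GR = front_teeth / rear_teeth
GR = 37 / 29
GR = 1.2759

1.2759


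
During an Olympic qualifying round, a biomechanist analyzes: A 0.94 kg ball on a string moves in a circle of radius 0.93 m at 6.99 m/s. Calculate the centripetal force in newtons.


Fc = m * v^2 / r
v^2 = 6.99^2 = 48.8601
Fc = 0.94 * 48.8601 / 0.93
Fc = 45.9285 / 0.93 = 49.3855 N

49.3855 N


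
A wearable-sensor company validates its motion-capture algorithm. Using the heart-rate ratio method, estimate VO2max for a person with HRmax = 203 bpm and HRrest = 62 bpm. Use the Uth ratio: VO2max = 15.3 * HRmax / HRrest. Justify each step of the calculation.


VO2max = 15.3 * HRmax / HRrest
VO2max = 15.3 * 203 / 62
VO2max = 3105.9 / 62 = 50.0952 mL/kg/min

50.0952 mL/kg/min


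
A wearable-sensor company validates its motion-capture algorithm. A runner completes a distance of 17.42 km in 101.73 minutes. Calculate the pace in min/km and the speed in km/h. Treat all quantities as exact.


Pace = time / distance = 101.73 min / 17.42 km = 5.8398 min/km
Speed = distance / time_in_hours = 17.42 / 1.6955 hr
Speed = 10.2743 km/h

5.8398 min/km, 10.2743 km/h


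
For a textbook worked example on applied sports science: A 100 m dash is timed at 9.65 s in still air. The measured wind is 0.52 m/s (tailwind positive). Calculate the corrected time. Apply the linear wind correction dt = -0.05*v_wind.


dt = -0.05 * v_wind = -0.05 * 0.52 = -0.026 s
t_corrected = t_still + dt = 9.65 + (-0.026)
t_corrected = 9.624 s

9.624 s


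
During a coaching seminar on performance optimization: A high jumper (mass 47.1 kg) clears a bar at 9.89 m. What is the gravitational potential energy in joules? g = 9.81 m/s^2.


PE = m * g * h
PE = 47.1 * 9.81 * 9.89
PE = 462.051 * 9.89 = 4569.6844 J

4569.6844 J


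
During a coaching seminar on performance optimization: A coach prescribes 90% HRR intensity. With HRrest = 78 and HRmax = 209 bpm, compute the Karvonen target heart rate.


Target = HRrest + pct*(HRmax - HRrest)
Heart rate reserve = HRmax - HRrest = 209 - 78 = 131 bpm
Fraction = 90% = 0.9
Target = 78 + 0.9 * 131
Target = 78 + 117.9 = 195.9 bpm

195.9 bpm


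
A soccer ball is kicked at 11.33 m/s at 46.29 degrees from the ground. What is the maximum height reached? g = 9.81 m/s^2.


H = (v*sin(theta))^2 / (2*g)
vy = v*sin(theta) = 11.33 * sin(46.29 deg) = 8.1899 m/s
H = vy^2 / (2*g) = 67.0737 / (2*9.81)
H = 67.0737 / 19.62 = 3.4186 m

3.4186 m


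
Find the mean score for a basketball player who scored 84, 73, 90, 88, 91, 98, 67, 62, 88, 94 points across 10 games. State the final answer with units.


Average = sum / n
Sum = 835
Average = 835 / 10 = 83.5

83.5


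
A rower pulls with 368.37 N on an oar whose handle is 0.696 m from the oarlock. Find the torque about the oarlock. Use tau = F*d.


tau = F * d
tau = 368.37 * 0.696
tau = 256.3855 N*m

256.3855 N*m


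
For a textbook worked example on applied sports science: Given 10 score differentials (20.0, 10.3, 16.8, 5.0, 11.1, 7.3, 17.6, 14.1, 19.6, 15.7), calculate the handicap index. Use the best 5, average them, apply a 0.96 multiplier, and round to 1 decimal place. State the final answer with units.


All differentials: 20.0, 10.3, 16.8, 5.0, 11.1, 7.3, 17.6, 14.1, 19.6, 15.7
Sorted: 5.0, 7.3, 10.3, 11.1, 14.1, 15.7, 16.8, 17.6, 19.6, 20.0
Best 5: 5.0, 7.3, 10.3, 11.1, 14.1
Average of best = 47.8 / 5 = 9.56
Raw index = 9.56 * 0.96 = 9.1776
Handicap index = round(9.1776, 1) = 9.2

9.2


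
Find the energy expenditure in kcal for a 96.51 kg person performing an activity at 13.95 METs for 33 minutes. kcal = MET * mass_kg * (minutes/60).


kcal = MET * mass * time_hr
Convert time: 33 min = 0.55 hr
kcal = 13.95 * 96.51 * 0.55
kcal = 740.473 kcal

740.473 kcal


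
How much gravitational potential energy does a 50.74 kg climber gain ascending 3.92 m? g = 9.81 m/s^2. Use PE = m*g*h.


PE = m * g * h
PE = 50.74 * 9.81 * 3.92
PE = 497.7594 * 3.92 = 1951.2168 J

1951.2168 J


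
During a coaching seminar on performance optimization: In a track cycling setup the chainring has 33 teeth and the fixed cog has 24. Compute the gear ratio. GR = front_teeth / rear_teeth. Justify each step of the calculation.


GR = front_teeth / rear_teeth
GR = 33 / 24
GR = 1.375

1.375


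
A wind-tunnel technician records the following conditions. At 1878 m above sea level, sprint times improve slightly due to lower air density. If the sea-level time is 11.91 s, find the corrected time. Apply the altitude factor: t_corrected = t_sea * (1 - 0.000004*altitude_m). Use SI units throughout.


Correction factor = 1 - 0.000004 * 1878 = 0.992488
t_corrected = t_sea * factor = 11.91 * 0.992488
t_corrected = 11.8205 s

11.8205 s


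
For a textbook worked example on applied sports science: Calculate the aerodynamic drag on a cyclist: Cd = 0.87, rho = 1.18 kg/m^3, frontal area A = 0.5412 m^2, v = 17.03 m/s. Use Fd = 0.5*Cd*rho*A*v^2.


Fd = 0.5 * Cd * rho * A * v^2
Fd = 0.5 * 0.87 * 1.18 * 0.5412 * 17.03^2
v^2 = 290.0209
Fd = 0.5 * 0.87 * 1.18 * 0.5412 * 290.0209 = 80.5672 N

80.5672 N


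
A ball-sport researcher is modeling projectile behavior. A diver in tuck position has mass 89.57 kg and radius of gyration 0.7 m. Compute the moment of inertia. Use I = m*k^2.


I = m * k^2
I = 89.57 * 0.7^2
I = 89.57 * 0.49 = 43.8893 kg*m^2

43.8893 kg*m^2


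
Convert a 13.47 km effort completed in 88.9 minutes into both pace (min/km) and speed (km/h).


Pace = time / distance = 88.9 min / 13.47 km = 6.5999 min/km
Speed = distance / time_in_hours = 13.47 / 1.4817 hr
Speed = 9.0911 km/h

6.5999 min/km, 9.0911 km/h


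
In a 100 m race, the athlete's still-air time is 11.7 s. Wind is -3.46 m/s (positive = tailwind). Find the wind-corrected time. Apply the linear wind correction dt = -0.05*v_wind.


dt = -0.05 * v_wind = -0.05 * -3.46 = 0.173 s
t_corrected = t_still + dt = 11.7 + (0.173)
t_corrected = 11.873 s

11.873 s


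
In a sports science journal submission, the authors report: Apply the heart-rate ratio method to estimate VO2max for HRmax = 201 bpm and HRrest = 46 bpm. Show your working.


VO2max = 15.3 * HRmax / HRrest
VO2max = 15.3 * 201 / 46
VO2max = 3075.3 / 46 = 66.8543 mL/kg/min

66.8543 mL/kg/min


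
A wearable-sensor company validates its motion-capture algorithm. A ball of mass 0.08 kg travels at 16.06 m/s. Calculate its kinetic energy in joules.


KE = 0.5 * m * v^2
KE = 0.5 * 0.08 * 16.06^2
KE = 0.5 * 0.08 * 257.9236 = 10.3169 J

10.3169 J


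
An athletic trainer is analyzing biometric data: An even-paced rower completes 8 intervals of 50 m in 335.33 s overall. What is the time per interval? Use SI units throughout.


Split time = total_time / n_laps = 335.33 / 8
Split time = 41.9162 s per lap

41.9162 s


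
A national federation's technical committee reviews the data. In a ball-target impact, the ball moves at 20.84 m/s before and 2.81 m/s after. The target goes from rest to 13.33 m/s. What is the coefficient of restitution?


e = (v2_after - v1_after) / (v1_before - v2_before)
Numerator = 13.33 - 2.81 = 10.52
Denominator = 20.84 - 0 = 20.84
e = 10.52 / 20.84 = 0.5048

0.5048


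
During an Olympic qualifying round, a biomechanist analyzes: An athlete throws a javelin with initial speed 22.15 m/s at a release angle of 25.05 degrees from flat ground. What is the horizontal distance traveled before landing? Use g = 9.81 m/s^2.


R = v^2 * sin(2*theta) / g
Convert angle to radians: theta = 25.05 deg = 0.4372 rad
sin(2*theta) = sin(0.8744) = 0.7672
R = 22.15^2 * 0.7672 / 9.81
R = 490.6225 * 0.7672 / 9.81 = 38.3678 m

38.3678 m


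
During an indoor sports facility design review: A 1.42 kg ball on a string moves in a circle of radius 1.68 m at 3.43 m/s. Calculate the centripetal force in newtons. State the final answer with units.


Fc = m * v^2 / r
v^2 = 3.43^2 = 11.7649
Fc = 1.42 * 11.7649 / 1.68
Fc = 16.7062 / 1.68 = 9.9441 N

9.9441 N


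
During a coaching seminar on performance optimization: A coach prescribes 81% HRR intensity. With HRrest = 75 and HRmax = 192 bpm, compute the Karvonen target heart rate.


Target = HRrest + pct*(HRmax - HRrest)
Heart rate reserve = HRmax - HRrest = 192 - 75 = 117 bpm
Fraction = 81% = 0.81
Target = 75 + 0.81 * 117
Target = 75 + 94.77 = 169.77 bpm

169.77 bpm


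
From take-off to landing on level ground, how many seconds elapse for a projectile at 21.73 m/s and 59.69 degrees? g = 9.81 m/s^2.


T = 2*v*sin(theta)/g
sin(theta) = sin(59.69 deg) = 0.8633
T = 2*21.73*0.8633 / 9.81
T = 37.5193 / 9.81 = 3.8246 s

3.8246 s


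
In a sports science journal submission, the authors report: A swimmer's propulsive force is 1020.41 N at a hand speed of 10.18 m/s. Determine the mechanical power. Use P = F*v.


P = F * v
P = 1020.41 * 10.18
P = 10387.7738 W

10387.7738 W


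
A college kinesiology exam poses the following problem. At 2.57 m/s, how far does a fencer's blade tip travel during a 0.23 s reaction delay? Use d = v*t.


d = v * t
d = 2.57 * 0.23
d = 0.5911 m

0.5911 m


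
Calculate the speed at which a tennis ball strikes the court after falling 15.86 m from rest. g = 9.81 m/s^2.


v = sqrt(2 * g * h)
v = sqrt(2 * 9.81 * 15.86)
v = sqrt(311.1732) = 17.6401 m/s

17.6401 m/s


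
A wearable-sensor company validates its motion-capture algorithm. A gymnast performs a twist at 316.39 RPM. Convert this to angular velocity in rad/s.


omega = RPM * 2 * pi / 60
omega = 316.39 * 2 * 3.14159 / 60
omega = 1987.937 / 60 = 33.1323 rad/s

33.1323 rad/s


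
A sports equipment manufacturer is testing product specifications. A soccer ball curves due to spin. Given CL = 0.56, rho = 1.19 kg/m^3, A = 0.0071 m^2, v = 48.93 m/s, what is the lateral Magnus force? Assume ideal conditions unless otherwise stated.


FM = 0.5 * CL * rho * A * v^2
FM = 0.5 * 0.56 * 1.19 * 0.0071 * 48.93^2
v^2 = 2394.1449
FM = 0.5 * 0.56 * 1.19 * 0.0071 * 2394.1449 = 5.6639 N

5.6639 N


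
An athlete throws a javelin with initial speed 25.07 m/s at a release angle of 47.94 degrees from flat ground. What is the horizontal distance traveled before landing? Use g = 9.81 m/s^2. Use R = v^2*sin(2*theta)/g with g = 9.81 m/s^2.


R = v^2 * sin(2*theta) / g
Convert angle to radians: theta = 47.94 deg = 0.8367 rad
sin(2*theta) = sin(1.6734) = 0.9947
R = 25.07^2 * 0.9947 / 9.81
R = 628.5049 * 0.9947 / 9.81 = 63.7307 m

63.7307 m


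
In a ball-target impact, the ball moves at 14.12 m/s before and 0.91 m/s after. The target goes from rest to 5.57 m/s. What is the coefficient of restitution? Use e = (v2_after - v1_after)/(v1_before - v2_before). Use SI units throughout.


e = (v2_after - v1_after) / (v1_before - v2_before)
Numerator = 5.57 - 0.91 = 4.66
Denominator = 14.12 - 0 = 14.12
e = 4.66 / 14.12 = 0.33

0.33


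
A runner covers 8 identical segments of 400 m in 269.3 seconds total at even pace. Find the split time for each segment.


Split time = total_time / n_laps = 269.3 / 8
Split time = 33.6625 s per lap

33.6625 s


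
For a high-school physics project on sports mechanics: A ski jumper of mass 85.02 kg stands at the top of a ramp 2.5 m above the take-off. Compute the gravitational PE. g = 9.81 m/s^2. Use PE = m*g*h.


PE = m * g * h
PE = 85.02 * 9.81 * 2.5
PE = 834.0462 * 2.5 = 2085.1155 J

2085.1155 J


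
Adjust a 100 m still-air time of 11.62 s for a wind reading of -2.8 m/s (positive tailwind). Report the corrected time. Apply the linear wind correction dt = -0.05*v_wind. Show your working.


dt = -0.05 * v_wind = -0.05 * -2.8 = 0.14 s
t_corrected = t_still + dt = 11.62 + (0.14)
t_corrected = 11.76 s

11.76 s


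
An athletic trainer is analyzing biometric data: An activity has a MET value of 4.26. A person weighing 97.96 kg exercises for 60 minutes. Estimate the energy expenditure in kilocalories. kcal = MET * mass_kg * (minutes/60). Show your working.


kcal = MET * mass * time_hr
Convert time: 60 min = 1 hr
kcal = 4.26 * 97.96 * 1
kcal = 417.3096 kcal

417.3096 kcal


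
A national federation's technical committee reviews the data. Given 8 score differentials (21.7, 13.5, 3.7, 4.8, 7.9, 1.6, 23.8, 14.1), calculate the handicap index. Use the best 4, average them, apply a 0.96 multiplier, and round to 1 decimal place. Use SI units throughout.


All differentials: 21.7, 13.5, 3.7, 4.8, 7.9, 1.6, 23.8, 14.1
Sorted: 1.6, 3.7, 4.8, 7.9, 13.5, 14.1, 21.7, 23.8
Best 4: 1.6, 3.7, 4.8, 7.9
Average of best = 18 / 4 = 4.5
Raw index = 4.5 * 0.96 = 4.32
Handicap index = round(4.32, 1) = 4.3

4.3


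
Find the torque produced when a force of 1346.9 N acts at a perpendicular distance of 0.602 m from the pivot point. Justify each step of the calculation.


tau = F * d
tau = 1346.9 * 0.602
tau = 810.8338 N*m

810.8338 N*m


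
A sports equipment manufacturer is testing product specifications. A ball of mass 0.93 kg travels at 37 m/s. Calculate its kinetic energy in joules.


KE = 0.5 * m * v^2
KE = 0.5 * 0.93 * 37^2
KE = 0.5 * 0.93 * 1369 = 636.585 J

636.585 J


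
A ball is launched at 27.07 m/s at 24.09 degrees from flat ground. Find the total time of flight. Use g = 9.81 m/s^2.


T = 2*v*sin(theta)/g
sin(theta) = sin(24.09 deg) = 0.4082
T = 2*27.07*0.4082 / 9.81
T = 22.0984 / 9.81 = 2.2526 s

2.2526 s


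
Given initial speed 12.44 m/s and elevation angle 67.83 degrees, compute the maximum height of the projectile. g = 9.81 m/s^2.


H = (v*sin(theta))^2 / (2*g)
vy = v*sin(theta) = 12.44 * sin(67.83 deg) = 11.5203 m/s
H = vy^2 / (2*g) = 132.7171 / (2*9.81)
H = 132.7171 / 19.62 = 6.7644 m

6.7644 m


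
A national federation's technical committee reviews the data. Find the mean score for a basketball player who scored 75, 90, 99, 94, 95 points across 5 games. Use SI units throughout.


Average = sum / n
Sum = 453
Average = 453 / 5 = 90.6

90.6


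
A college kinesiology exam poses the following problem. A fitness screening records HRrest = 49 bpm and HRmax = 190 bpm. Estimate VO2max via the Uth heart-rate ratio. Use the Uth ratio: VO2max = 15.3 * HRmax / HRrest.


VO2max = 15.3 * HRmax / HRrest
VO2max = 15.3 * 190 / 49
VO2max = 2907 / 49 = 59.3265 mL/kg/min

59.3265 mL/kg/min


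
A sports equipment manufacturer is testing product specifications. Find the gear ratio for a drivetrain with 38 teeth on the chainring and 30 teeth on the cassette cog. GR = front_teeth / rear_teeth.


GR = front_teeth / rear_teeth
GR = 38 / 30
GR = 1.2667

1.2667


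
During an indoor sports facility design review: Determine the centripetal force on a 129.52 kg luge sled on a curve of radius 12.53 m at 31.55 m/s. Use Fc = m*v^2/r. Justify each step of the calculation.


Fc = m * v^2 / r
v^2 = 31.55^2 = 995.4025
Fc = 129.52 * 995.4025 / 12.53
Fc = 128924.5318 / 12.53 = 10289.2683 N

10289.2683 N


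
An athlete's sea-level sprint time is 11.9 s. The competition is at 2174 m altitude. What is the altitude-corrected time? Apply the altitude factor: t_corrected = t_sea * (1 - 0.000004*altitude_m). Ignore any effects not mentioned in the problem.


Correction factor = 1 - 0.000004 * 2174 = 0.991304
t_corrected = t_sea * factor = 11.9 * 0.991304
t_corrected = 11.7965 s

11.7965 s


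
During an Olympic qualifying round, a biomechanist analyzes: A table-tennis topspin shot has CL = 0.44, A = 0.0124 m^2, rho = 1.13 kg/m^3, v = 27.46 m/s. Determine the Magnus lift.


FM = 0.5 * CL * rho * A * v^2
FM = 0.5 * 0.44 * 1.13 * 0.0124 * 27.46^2
v^2 = 754.0516
FM = 0.5 * 0.44 * 1.13 * 0.0124 * 754.0516 = 2.3245 N

2.3245 N


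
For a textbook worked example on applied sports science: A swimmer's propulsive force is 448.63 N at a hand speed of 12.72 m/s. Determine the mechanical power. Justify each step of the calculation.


P = F * v
P = 448.63 * 12.72
P = 5706.5736 W

5706.5736 W


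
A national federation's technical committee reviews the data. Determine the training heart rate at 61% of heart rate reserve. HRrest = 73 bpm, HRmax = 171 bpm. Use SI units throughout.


Target = HRrest + pct*(HRmax - HRrest)
Heart rate reserve = HRmax - HRrest = 171 - 73 = 98 bpm
Fraction = 61% = 0.61
Target = 73 + 0.61 * 98
Target = 73 + 59.78 = 132.78 bpm

132.78 bpm


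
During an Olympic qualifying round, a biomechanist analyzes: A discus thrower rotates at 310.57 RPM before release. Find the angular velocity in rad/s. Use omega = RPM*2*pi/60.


omega = RPM * 2 * pi / 60
omega = 310.57 * 2 * 3.14159 / 60
omega = 1951.3689 / 60 = 32.5228 rad/s

32.5228 rad/s


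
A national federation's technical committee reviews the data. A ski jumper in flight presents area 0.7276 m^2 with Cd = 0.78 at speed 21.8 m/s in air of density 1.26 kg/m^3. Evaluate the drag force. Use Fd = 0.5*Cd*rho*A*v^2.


Fd = 0.5 * Cd * rho * A * v^2
Fd = 0.5 * 0.78 * 1.26 * 0.7276 * 21.8^2
v^2 = 475.24
Fd = 0.5 * 0.78 * 1.26 * 0.7276 * 475.24 = 169.9186 N

169.9186 N


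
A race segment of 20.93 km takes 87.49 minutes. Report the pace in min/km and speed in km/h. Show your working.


Pace = time / distance = 87.49 min / 20.93 km = 4.1801 min/km
Speed = distance / time_in_hours = 20.93 / 1.4582 hr
Speed = 14.3536 km/h

4.1801 min/km, 14.3536 km/h


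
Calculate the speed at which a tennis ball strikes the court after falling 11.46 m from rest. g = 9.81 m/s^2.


v = sqrt(2 * g * h)
v = sqrt(2 * 9.81 * 11.46)
v = sqrt(224.8452) = 14.9948 m/s

14.9948 m/s


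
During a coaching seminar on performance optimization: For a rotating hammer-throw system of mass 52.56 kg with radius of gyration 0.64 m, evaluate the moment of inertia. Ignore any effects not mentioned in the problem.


I = m * k^2
I = 52.56 * 0.64^2
I = 52.56 * 0.4096 = 21.5286 kg*m^2

21.5286 kg*m^2


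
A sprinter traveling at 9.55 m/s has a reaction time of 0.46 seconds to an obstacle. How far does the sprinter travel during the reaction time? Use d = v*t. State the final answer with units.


d = v * t
d = 9.55 * 0.46
d = 4.393 m

4.393 m


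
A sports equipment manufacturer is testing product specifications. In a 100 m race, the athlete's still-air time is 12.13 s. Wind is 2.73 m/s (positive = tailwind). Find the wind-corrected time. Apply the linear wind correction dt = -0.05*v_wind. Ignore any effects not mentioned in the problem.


dt = -0.05 * v_wind = -0.05 * 2.73 = -0.1365 s
t_corrected = t_still + dt = 12.13 + (-0.1365)
t_corrected = 11.9935 s

11.9935 s


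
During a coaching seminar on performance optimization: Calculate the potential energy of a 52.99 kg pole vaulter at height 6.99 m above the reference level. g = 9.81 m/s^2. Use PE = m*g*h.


PE = m * g * h
PE = 52.99 * 9.81 * 6.99
PE = 519.8319 * 6.99 = 3633.625 J

3633.625 J


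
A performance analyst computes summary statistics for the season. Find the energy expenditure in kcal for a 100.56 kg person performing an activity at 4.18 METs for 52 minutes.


kcal = MET * mass * time_hr
Convert time: 52 min = 0.8667 hr
kcal = 4.18 * 100.56 * 0.8667
kcal = 364.2954 kcal

364.2954 kcal


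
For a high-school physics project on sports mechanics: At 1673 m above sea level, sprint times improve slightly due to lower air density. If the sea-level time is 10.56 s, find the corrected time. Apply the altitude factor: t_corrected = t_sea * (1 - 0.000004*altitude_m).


Correction factor = 1 - 0.000004 * 1673 = 0.993308
t_corrected = t_sea * factor = 10.56 * 0.993308
t_corrected = 10.4893 s

10.4893 s


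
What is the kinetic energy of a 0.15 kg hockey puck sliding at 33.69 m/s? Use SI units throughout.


KE = 0.5 * m * v^2
KE = 0.5 * 0.15 * 33.69^2
KE = 0.5 * 0.15 * 1135.0161 = 85.1262 J

85.1262 J


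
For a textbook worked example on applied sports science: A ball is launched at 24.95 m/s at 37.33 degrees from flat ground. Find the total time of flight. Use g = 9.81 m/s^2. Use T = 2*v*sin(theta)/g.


T = 2*v*sin(theta)/g
sin(theta) = sin(37.33 deg) = 0.6064
T = 2*24.95*0.6064 / 9.81
T = 30.2596 / 9.81 = 3.0846 s

3.0846 s


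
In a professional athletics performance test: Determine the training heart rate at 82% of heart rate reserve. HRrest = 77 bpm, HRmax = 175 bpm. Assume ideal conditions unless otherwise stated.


Target = HRrest + pct*(HRmax - HRrest)
Heart rate reserve = HRmax - HRrest = 175 - 77 = 98 bpm
Fraction = 82% = 0.82
Target = 77 + 0.82 * 98
Target = 77 + 80.36 = 157.36 bpm

157.36 bpm


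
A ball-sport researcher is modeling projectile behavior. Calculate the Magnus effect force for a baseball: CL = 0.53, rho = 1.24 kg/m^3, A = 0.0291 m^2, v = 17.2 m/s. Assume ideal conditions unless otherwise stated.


FM = 0.5 * CL * rho * A * v^2
FM = 0.5 * 0.53 * 1.24 * 0.0291 * 17.2^2
v^2 = 295.84
FM = 0.5 * 0.53 * 1.24 * 0.0291 * 295.84 = 2.8289 N

2.8289 N


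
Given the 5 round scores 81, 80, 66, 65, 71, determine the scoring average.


Average = sum / n
Sum = 363
Average = 363 / 5 = 72.6

72.6


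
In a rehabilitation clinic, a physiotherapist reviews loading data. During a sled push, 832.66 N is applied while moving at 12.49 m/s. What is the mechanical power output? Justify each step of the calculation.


P = F * v
P = 832.66 * 12.49
P = 10399.9234 W

10399.9234 W


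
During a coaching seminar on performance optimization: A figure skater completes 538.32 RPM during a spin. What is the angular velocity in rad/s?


omega = RPM * 2 * pi / 60
omega = 538.32 * 2 * 3.14159 / 60
omega = 3382.3643 / 60 = 56.3727 rad/s

56.3727 rad/s


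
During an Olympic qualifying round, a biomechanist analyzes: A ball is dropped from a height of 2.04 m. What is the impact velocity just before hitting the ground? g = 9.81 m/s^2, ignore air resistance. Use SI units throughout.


v = sqrt(2 * g * h)
v = sqrt(2 * 9.81 * 2.04)
v = sqrt(40.0248) = 6.3265 m/s

6.3265 m/s


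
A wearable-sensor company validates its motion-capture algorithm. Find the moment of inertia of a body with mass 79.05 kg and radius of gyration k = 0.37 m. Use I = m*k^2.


I = m * k^2
I = 79.05 * 0.37^2
I = 79.05 * 0.1369 = 10.8219 kg*m^2

10.8219 kg*m^2
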